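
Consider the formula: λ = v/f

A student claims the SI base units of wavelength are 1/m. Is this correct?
Units of each symbol in λ = v/f:
  v (wave speed): m/s
  f (frequency): 1/s  → in the denominator, contributes s

Multiplying the contributions: [m/s] · [s]
Adding exponents of each base unit: m: 1
SI base units of wavelength: m

The claimed units 1/m (exponents m: -1) do not match the derived units m (exponents m: 1), so the claim is incorrect.

Answer: No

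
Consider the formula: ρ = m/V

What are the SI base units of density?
Units of each symbol in ρ = m/V:
  m (mass): kg
  V (volume): m³  → in the denominator, contributes 1/m³

Multiplying the contributions: [kg] · [1/m³]
Adding exponents of each base unit: kg: 1, m: -3
SI base units of density: kg/m³

Answer: kg/m³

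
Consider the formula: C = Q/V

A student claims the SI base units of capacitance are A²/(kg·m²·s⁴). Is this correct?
Units of each symbol in C = Q/V:
  Q (charge, in coulombs): s·A
  V (voltage, in volts): kg·m²/(s³·A)  → in the denominator, contributes s³·A/(kg·m²)

Multiplying the contributions: [s·A] · [s³·A/(kg·m²)]
Adding exponents of each base unit: kg: -1, m: -2, s: 4, A: 2
SI base units of capacitance: s⁴·A²/(kg·m²)

The claimed units A²/(kg·m²·s⁴) (exponents kg: -1, m: -2, s: -4, A: 2) do not match the derived units s⁴·A²/(kg·m²) (exponents kg: -1, m: -2, s: 4, A: 2), so the claim is incorrect.

Answer: No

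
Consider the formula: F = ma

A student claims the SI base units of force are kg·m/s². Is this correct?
Units of each symbol in F = ma:
  m (mass): kg
  a (acceleration): m/s²

Multiplying the contributions: [kg] · [m/s²]
Adding exponents of each base unit: kg: 1, m: 1, s: -2
SI base units of force: kg·m/s²

The claimed units kg·m/s² match the derived units, so the claim is correct.

Answer: Yes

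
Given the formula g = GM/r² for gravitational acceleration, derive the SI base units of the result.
Units of each symbol in g = GM/r²:
  G (gravitational constant): m³/(kg·s²)
  M (mass): kg
  r (distance): m  → to the power 2 in the denominator, contributes 1/m²

Multiplying the contributions: [m³/(kg·s²)] · [kg] · [1/m²]
Adding exponents of each base unit: m: 1, s: -2
SI base units of gravitational acceleration: m/s²

Answer: m/s²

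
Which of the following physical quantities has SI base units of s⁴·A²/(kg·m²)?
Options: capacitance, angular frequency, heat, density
Checking the SI base units of each option:
  capacitance (C = Q/V): s⁴·A²/(kg·m²)  ✓ matches
  angular frequency (ω = 2πf): 1/s  ✗
  heat (Q = mcΔT): kg·m²/s²  ✗
  density (ρ = m/V): kg/m³  ✗

Only capacitance has units s⁴·A²/(kg·m²).

Answer: capacitance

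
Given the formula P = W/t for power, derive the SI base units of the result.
Units of each symbol in P = W/t:
  W (work): kg·m²/s²
  t (time): s  → in the denominator, contributes 1/s

Multiplying the contributions: [kg·m²/s²] · [1/s]
Adding exponents of each base unit: kg: 1, m: 2, s: -3
SI base units of power: kg·m²/s³

Answer: kg·m²/s³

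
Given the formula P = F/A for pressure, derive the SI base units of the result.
Units of each symbol in P = F/A:
  F (force): kg·m/s²
  A (area): m²  → in the denominator, contributes 1/m²

Multiplying the contributions: [kg·m/s²] · [1/m²]
Adding exponents of each base unit: kg: 1, m: -1, s: -2
SI base units of pressure: kg/(m·s²)

Answer: kg/(m·s²)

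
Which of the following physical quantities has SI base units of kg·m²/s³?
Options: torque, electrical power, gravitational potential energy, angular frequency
Checking the SI base units of each option:
  torque (τ = Fr): kg·m²/s²  ✗
  electrical power (P = IV): kg·m²/s³  ✓ matches
  gravitational potential energy (U = -GMm/r): kg·m²/s²  ✗
  angular frequency (ω = 2πf): 1/s  ✗

Only electrical power has units kg·m²/s³.

Answer: electrical power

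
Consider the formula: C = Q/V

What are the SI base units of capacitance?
Units of each symbol in C = Q/V:
  Q (charge, in coulombs): s·A
  V (voltage, in volts): kg·m²/(s³·A)  → in the denominator, contributes s³·A/(kg·m²)

Multiplying the contributions: [s·A] · [s³·A/(kg·m²)]
Adding exponents of each base unit: kg: -1, m: -2, s: 4, A: 2
SI base units of capacitance: s⁴·A²/(kg·m²)

Answer: s⁴·A²/(kg·m²)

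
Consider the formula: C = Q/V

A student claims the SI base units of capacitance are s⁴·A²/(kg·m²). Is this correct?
Units of each symbol in C = Q/V:
  Q (charge, in coulombs): s·A
  V (voltage, in volts): kg·m²/(s³·A)  → in the denominator, contributes s³·A/(kg·m²)

Multiplying the contributions: [s·A] · [s³·A/(kg·m²)]
Adding exponents of each base unit: kg: -1, m: -2, s: 4, A: 2
SI base units of capacitance: s⁴·A²/(kg·m²)

The claimed units s⁴·A²/(kg·m²) match the derived units, so the claim is correct.

Answer: Yes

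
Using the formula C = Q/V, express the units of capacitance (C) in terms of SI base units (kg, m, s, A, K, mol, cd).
Units of each symbol in C = Q/V:
  Q (charge, in coulombs): s·A
  V (voltage, in volts): kg·m²/(s³·A)  → in the denominator, contributes s³·A/(kg·m²)

Multiplying the contributions: [s·A] · [s³·A/(kg·m²)]
Adding exponents of each base unit: kg: -1, m: -2, s: 4, A: 2
SI base units of capacitance: s⁴·A²/(kg·m²)

Answer: s⁴·A²/(kg·m²)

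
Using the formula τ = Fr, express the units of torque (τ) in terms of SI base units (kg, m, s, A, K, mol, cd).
Units of each symbol in τ = Fr:
  F (force): kg·m/s²
  r (lever arm): m

Multiplying the contributions: [kg·m/s²] · [m]
Adding exponents of each base unit: kg: 1, m: 2, s: -2
SI base units of torque: kg·m²/s²

Answer: kg·m²/s²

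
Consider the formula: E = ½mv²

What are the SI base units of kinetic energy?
Units of each symbol in E = ½mv²:
  m (mass): kg
  v (speed): m/s  → to the power 2, contributes m²/s²
  The factor ½ is dimensionless.

Multiplying the contributions: [kg] · [m²/s²]
Adding exponents of each base unit: kg: 1, m: 2, s: -2
SI base units of kinetic energy: kg·m²/s²

Answer: kg·m²/s²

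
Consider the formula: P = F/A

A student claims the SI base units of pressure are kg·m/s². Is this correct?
Units of each symbol in P = F/A:
  F (force): kg·m/s²
  A (area): m²  → in the denominator, contributes 1/m²

Multiplying the contributions: [kg·m/s²] · [1/m²]
Adding exponents of each base unit: kg: 1, m: -1, s: -2
SI base units of pressure: kg/(m·s²)

The claimed units kg·m/s² (exponents kg: 1, m: 1, s: -2) do not match the derived units kg/(m·s²) (exponents kg: 1, m: -1, s: -2), so the claim is incorrect.

Answer: No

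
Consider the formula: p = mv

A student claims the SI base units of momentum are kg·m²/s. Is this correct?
Units of each symbol in p = mv:
  m (mass): kg
  v (velocity): m/s

Multiplying the contributions: [kg] · [m/s]
Adding exponents of each base unit: kg: 1, m: 1, s: -1
SI base units of momentum: kg·m/s

The claimed units kg·m²/s (exponents kg: 1, m: 2, s: -1) do not match the derived units kg·m/s (exponents kg: 1, m: 1, s: -1), so the claim is incorrect.

Answer: No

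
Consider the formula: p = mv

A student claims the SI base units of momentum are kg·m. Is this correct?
Units of each symbol in p = mv:
  m (mass): kg
  v (velocity): m/s

Multiplying the contributions: [kg] · [m/s]
Adding exponents of each base unit: kg: 1, m: 1, s: -1
SI base units of momentum: kg·m/s

The claimed units kg·m (exponents kg: 1, m: 1) do not match the derived units kg·m/s (exponents kg: 1, m: 1, s: -1), so the claim is incorrect.

Answer: No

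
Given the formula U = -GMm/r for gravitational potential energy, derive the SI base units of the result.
Units of each symbol in U = -GMm/r:
  G (gravitational constant): m³/(kg·s²)
  M (mass): kg
  m (mass): kg
  r (distance): m  → in the denominator, contributes 1/m
  The minus sign does not affect the units.

Multiplying the contributions: [m³/(kg·s²)] · [kg] · [kg] · [1/m]
Adding exponents of each base unit: kg: 1, m: 2, s: -2
SI base units of gravitational potential energy: kg·m²/s²

Answer: kg·m²/s²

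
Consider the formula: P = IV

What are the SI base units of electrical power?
Units of each symbol in P = IV:
  I (current): A
  V (voltage, in volts): kg·m²/(s³·A)

Multiplying the contributions: [A] · [kg·m²/(s³·A)]
Adding exponents of each base unit: kg: 1, m: 2, s: -3
SI base units of electrical power: kg·m²/s³

Answer: kg·m²/s³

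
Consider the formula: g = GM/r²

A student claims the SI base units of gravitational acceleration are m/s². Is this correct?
Units of each symbol in g = GM/r²:
  G (gravitational constant): m³/(kg·s²)
  M (mass): kg
  r (distance): m  → to the power 2 in the denominator, contributes 1/m²

Multiplying the contributions: [m³/(kg·s²)] · [kg] · [1/m²]
Adding exponents of each base unit: m: 1, s: -2
SI base units of gravitational acceleration: m/s²

The claimed units m/s² match the derived units, so the claim is correct.

Answer: Yes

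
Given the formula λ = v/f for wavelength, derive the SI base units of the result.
Units of each symbol in λ = v/f:
  v (wave speed): m/s
  f (frequency): 1/s  → in the denominator, contributes s

Multiplying the contributions: [m/s] · [s]
Adding exponents of each base unit: m: 1
SI base units of wavelength: m

Answer: m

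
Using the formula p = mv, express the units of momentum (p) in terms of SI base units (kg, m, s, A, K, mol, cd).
Units of each symbol in p = mv:
  m (mass): kg
  v (velocity): m/s

Multiplying the contributions: [kg] · [m/s]
Adding exponents of each base unit: kg: 1, m: 1, s: -1
SI base units of momentum: kg·m/s

Answer: kg·m/s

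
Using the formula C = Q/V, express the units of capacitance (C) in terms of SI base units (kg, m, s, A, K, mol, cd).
Units of each symbol in C = Q/V:
  Q (charge, in coulombs): s·A
  V (voltage, in volts): kg·m²/(s³·A)  → in the denominator, contributes s³·A/(kg·m²)

Multiplying the contributions: [s·A] · [s³·A/(kg·m²)]
Adding exponents of each base unit: kg: -1, m: -2, s: 4, A: 2
SI base units of capacitance: s⁴·A²/(kg·m²)

Answer: s⁴·A²/(kg·m²)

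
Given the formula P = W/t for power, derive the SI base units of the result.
Units of each symbol in P = W/t:
  W (work): kg·m²/s²
  t (time): s  → in the denominator, contributes 1/s

Multiplying the contributions: [kg·m²/s²] · [1/s]
Adding exponents of each base unit: kg: 1, m: 2, s: -3
SI base units of power: kg·m²/s³

Answer: kg·m²/s³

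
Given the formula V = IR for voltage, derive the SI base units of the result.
Units of each symbol in V = IR:
  I (current): A
  R (resistance, in ohms): kg·m²/(s³·A²)

Multiplying the contributions: [A] · [kg·m²/(s³·A²)]
Adding exponents of each base unit: kg: 1, m: 2, s: -3, A: -1
SI base units of voltage: kg·m²/(s³·A)

Answer: kg·m²/(s³·A)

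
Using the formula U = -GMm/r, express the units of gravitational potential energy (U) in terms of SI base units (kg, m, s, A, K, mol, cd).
Units of each symbol in U = -GMm/r:
  G (gravitational constant): m³/(kg·s²)
  M (mass): kg
  m (mass): kg
  r (distance): m  → in the denominator, contributes 1/m
  The minus sign does not affect the units.

Multiplying the contributions: [m³/(kg·s²)] · [kg] · [kg] · [1/m]
Adding exponents of each base unit: kg: 1, m: 2, s: -2
SI base units of gravitational potential energy: kg·m²/s²

Answer: kg·m²/s²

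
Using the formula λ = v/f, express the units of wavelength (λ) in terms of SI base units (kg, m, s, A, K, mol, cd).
Units of each symbol in λ = v/f:
  v (wave speed): m/s
  f (frequency): 1/s  → in the denominator, contributes s

Multiplying the contributions: [m/s] · [s]
Adding exponents of each base unit: m: 1
SI base units of wavelength: m

Answer: m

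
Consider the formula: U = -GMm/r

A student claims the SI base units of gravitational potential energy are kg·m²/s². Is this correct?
Units of each symbol in U = -GMm/r:
  G (gravitational constant): m³/(kg·s²)
  M (mass): kg
  m (mass): kg
  r (distance): m  → in the denominator, contributes 1/m
  The minus sign does not affect the units.

Multiplying the contributions: [m³/(kg·s²)] · [kg] · [kg] · [1/m]
Adding exponents of each base unit: kg: 1, m: 2, s: -2
SI base units of gravitational potential energy: kg·m²/s²

The claimed units kg·m²/s² match the derived units, so the claim is correct.

Answer: Yes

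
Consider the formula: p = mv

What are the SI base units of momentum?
Units of each symbol in p = mv:
  m (mass): kg
  v (velocity): m/s

Multiplying the contributions: [kg] · [m/s]
Adding exponents of each base unit: kg: 1, m: 1, s: -1
SI base units of momentum: kg·m/s

Answer: kg·m/s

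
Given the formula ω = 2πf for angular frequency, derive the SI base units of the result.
Units of each symbol in ω = 2πf:
  f (frequency): 1/s
  The factor 2π is dimensionless.

Multiplying the contributions: [1/s]
Adding exponents of each base unit: s: -1
SI base units of angular frequency: 1/s

Answer: 1/s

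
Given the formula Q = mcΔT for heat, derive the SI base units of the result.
Units of each symbol in Q = mcΔT:
  m (mass): kg
  c (specific heat capacity, in J/(kg·K)): m²/(s²·K)
  ΔT (temperature change): K

Multiplying the contributions: [kg] · [m²/(s²·K)] · [K]
Adding exponents of each base unit: kg: 1, m: 2, s: -2
SI base units of heat: kg·m²/s²

Answer: kg·m²/s²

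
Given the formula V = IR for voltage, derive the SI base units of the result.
Units of each symbol in V = IR:
  I (current): A
  R (resistance, in ohms): kg·m²/(s³·A²)

Multiplying the contributions: [A] · [kg·m²/(s³·A²)]
Adding exponents of each base unit: kg: 1, m: 2, s: -3, A: -1
SI base units of voltage: kg·m²/(s³·A)

Answer: kg·m²/(s³·A)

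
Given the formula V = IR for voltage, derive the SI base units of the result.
Units of each symbol in V = IR:
  I (current): A
  R (resistance, in ohms): kg·m²/(s³·A²)

Multiplying the contributions: [A] · [kg·m²/(s³·A²)]
Adding exponents of each base unit: kg: 1, m: 2, s: -3, A: -1
SI base units of voltage: kg·m²/(s³·A)

Answer: kg·m²/(s³·A)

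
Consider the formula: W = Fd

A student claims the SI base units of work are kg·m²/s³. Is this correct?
Units of each symbol in W = Fd:
  F (force): kg·m/s²
  d (displacement): m

Multiplying the contributions: [kg·m/s²] · [m]
Adding exponents of each base unit: kg: 1, m: 2, s: -2
SI base units of work: kg·m²/s²

The claimed units kg·m²/s³ (exponents kg: 1, m: 2, s: -3) do not match the derived units kg·m²/s² (exponents kg: 1, m: 2, s: -2), so the claim is incorrect.

Answer: No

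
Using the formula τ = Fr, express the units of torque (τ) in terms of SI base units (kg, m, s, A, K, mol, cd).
Units of each symbol in τ = Fr:
  F (force): kg·m/s²
  r (lever arm): m

Multiplying the contributions: [kg·m/s²] · [m]
Adding exponents of each base unit: kg: 1, m: 2, s: -2
SI base units of torque: kg·m²/s²

Answer: kg·m²/s²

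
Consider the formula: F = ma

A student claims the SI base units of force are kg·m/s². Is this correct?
Units of each symbol in F = ma:
  m (mass): kg
  a (acceleration): m/s²

Multiplying the contributions: [kg] · [m/s²]
Adding exponents of each base unit: kg: 1, m: 1, s: -2
SI base units of force: kg·m/s²

The claimed units kg·m/s² match the derived units, so the claim is correct.

Answer: Yes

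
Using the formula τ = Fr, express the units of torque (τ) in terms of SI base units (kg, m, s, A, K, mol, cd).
Units of each symbol in τ = Fr:
  F (force): kg·m/s²
  r (lever arm): m

Multiplying the contributions: [kg·m/s²] · [m]
Adding exponents of each base unit: kg: 1, m: 2, s: -2
SI base units of torque: kg·m²/s²

Answer: kg·m²/s²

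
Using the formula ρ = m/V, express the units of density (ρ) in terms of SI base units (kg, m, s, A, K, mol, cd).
Units of each symbol in ρ = m/V:
  m (mass): kg
  V (volume): m³  → in the denominator, contributes 1/m³

Multiplying the contributions: [kg] · [1/m³]
Adding exponents of each base unit: kg: 1, m: -3
SI base units of density: kg/m³

Answer: kg/m³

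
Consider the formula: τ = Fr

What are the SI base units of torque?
Units of each symbol in τ = Fr:
  F (force): kg·m/s²
  r (lever arm): m

Multiplying the contributions: [kg·m/s²] · [m]
Adding exponents of each base unit: kg: 1, m: 2, s: -2
SI base units of torque: kg·m²/s²

Answer: kg·m²/s²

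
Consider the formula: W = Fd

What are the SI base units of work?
Units of each symbol in W = Fd:
  F (force): kg·m/s²
  d (displacement): m

Multiplying the contributions: [kg·m/s²] · [m]
Adding exponents of each base unit: kg: 1, m: 2, s: -2
SI base units of work: kg·m²/s²

Answer: kg·m²/s²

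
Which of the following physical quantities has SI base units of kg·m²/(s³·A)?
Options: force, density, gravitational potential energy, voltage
Checking the SI base units of each option:
  force (F = ma): kg·m/s²  ✗
  density (ρ = m/V): kg/m³  ✗
  gravitational potential energy (U = -GMm/r): kg·m²/s²  ✗
  voltage (V = IR): kg·m²/(s³·A)  ✓ matches

Only voltage has units kg·m²/(s³·A).

Answer: voltage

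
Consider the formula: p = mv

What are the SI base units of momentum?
Units of each symbol in p = mv:
  m (mass): kg
  v (velocity): m/s

Multiplying the contributions: [kg] · [m/s]
Adding exponents of each base unit: kg: 1, m: 1, s: -1
SI base units of momentum: kg·m/s

Answer: kg·m/s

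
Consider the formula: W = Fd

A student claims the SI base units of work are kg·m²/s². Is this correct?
Units of each symbol in W = Fd:
  F (force): kg·m/s²
  d (displacement): m

Multiplying the contributions: [kg·m/s²] · [m]
Adding exponents of each base unit: kg: 1, m: 2, s: -2
SI base units of work: kg·m²/s²

The claimed units kg·m²/s² match the derived units, so the claim is correct.

Answer: Yes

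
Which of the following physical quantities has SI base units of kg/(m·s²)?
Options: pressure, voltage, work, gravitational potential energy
Checking the SI base units of each option:
  pressure (P = F/A): kg/(m·s²)  ✓ matches
  voltage (V = IR): kg·m²/(s³·A)  ✗
  work (W = Fd): kg·m²/s²  ✗
  gravitational potential energy (U = -GMm/r): kg·m²/s²  ✗

Only pressure has units kg/(m·s²).

Answer: pressure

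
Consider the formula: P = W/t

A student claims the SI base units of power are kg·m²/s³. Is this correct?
Units of each symbol in P = W/t:
  W (work): kg·m²/s²
  t (time): s  → in the denominator, contributes 1/s

Multiplying the contributions: [kg·m²/s²] · [1/s]
Adding exponents of each base unit: kg: 1, m: 2, s: -3
SI base units of power: kg·m²/s³

The claimed units kg·m²/s³ match the derived units, so the claim is correct.

Answer: Yes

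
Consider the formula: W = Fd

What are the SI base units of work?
Units of each symbol in W = Fd:
  F (force): kg·m/s²
  d (displacement): m

Multiplying the contributions: [kg·m/s²] · [m]
Adding exponents of each base unit: kg: 1, m: 2, s: -2
SI base units of work: kg·m²/s²

Answer: kg·m²/s²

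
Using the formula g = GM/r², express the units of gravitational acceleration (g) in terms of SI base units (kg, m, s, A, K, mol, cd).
Units of each symbol in g = GM/r²:
  G (gravitational constant): m³/(kg·s²)
  M (mass): kg
  r (distance): m  → to the power 2 in the denominator, contributes 1/m²

Multiplying the contributions: [m³/(kg·s²)] · [kg] · [1/m²]
Adding exponents of each base unit: m: 1, s: -2
SI base units of gravitational acceleration: m/s²

Answer: m/s²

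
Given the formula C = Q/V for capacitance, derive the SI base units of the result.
Units of each symbol in C = Q/V:
  Q (charge, in coulombs): s·A
  V (voltage, in volts): kg·m²/(s³·A)  → in the denominator, contributes s³·A/(kg·m²)

Multiplying the contributions: [s·A] · [s³·A/(kg·m²)]
Adding exponents of each base unit: kg: -1, m: -2, s: 4, A: 2
SI base units of capacitance: s⁴·A²/(kg·m²)

Answer: s⁴·A²/(kg·m²)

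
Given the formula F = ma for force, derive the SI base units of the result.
Units of each symbol in F = ma:
  m (mass): kg
  a (acceleration): m/s²

Multiplying the contributions: [kg] · [m/s²]
Adding exponents of each base unit: kg: 1, m: 1, s: -2
SI base units of force: kg·m/s²

Answer: kg·m/s²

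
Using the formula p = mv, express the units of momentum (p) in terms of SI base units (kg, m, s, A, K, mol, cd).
Units of each symbol in p = mv:
  m (mass): kg
  v (velocity): m/s

Multiplying the contributions: [kg] · [m/s]
Adding exponents of each base unit: kg: 1, m: 1, s: -1
SI base units of momentum: kg·m/s

Answer: kg·m/s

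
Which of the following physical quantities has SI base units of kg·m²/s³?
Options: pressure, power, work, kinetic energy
Checking the SI base units of each option:
  pressure (P = F/A): kg/(m·s²)  ✗
  power (P = W/t): kg·m²/s³  ✓ matches
  work (W = Fd): kg·m²/s²  ✗
  kinetic energy (E = ½mv²): kg·m²/s²  ✗

Only power has units kg·m²/s³.

Answer: power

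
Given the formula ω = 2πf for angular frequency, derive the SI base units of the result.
Units of each symbol in ω = 2πf:
  f (frequency): 1/s
  The factor 2π is dimensionless.

Multiplying the contributions: [1/s]
Adding exponents of each base unit: s: -1
SI base units of angular frequency: 1/s

Answer: 1/s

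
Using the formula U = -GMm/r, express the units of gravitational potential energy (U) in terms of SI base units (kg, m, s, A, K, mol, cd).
Units of each symbol in U = -GMm/r:
  G (gravitational constant): m³/(kg·s²)
  M (mass): kg
  m (mass): kg
  r (distance): m  → in the denominator, contributes 1/m
  The minus sign does not affect the units.

Multiplying the contributions: [m³/(kg·s²)] · [kg] · [kg] · [1/m]
Adding exponents of each base unit: kg: 1, m: 2, s: -2
SI base units of gravitational potential energy: kg·m²/s²

Answer: kg·m²/s²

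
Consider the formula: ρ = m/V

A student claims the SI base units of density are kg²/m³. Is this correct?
Units of each symbol in ρ = m/V:
  m (mass): kg
  V (volume): m³  → in the denominator, contributes 1/m³

Multiplying the contributions: [kg] · [1/m³]
Adding exponents of each base unit: kg: 1, m: -3
SI base units of density: kg/m³

The claimed units kg²/m³ (exponents kg: 2, m: -3) do not match the derived units kg/m³ (exponents kg: 1, m: -3), so the claim is incorrect.

Answer: No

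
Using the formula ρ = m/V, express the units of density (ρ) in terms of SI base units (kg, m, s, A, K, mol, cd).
Units of each symbol in ρ = m/V:
  m (mass): kg
  V (volume): m³  → in the denominator, contributes 1/m³

Multiplying the contributions: [kg] · [1/m³]
Adding exponents of each base unit: kg: 1, m: -3
SI base units of density: kg/m³

Answer: kg/m³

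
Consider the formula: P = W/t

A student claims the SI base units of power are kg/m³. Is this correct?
Units of each symbol in P = W/t:
  W (work): kg·m²/s²
  t (time): s  → in the denominator, contributes 1/s

Multiplying the contributions: [kg·m²/s²] · [1/s]
Adding exponents of each base unit: kg: 1, m: 2, s: -3
SI base units of power: kg·m²/s³

The claimed units kg/m³ (exponents kg: 1, m: -3) do not match the derived units kg·m²/s³ (exponents kg: 1, m: 2, s: -3), so the claim is incorrect.

Answer: No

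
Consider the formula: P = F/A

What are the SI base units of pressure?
Units of each symbol in P = F/A:
  F (force): kg·m/s²
  A (area): m²  → in the denominator, contributes 1/m²

Multiplying the contributions: [kg·m/s²] · [1/m²]
Adding exponents of each base unit: kg: 1, m: -1, s: -2
SI base units of pressure: kg/(m·s²)

Answer: kg/(m·s²)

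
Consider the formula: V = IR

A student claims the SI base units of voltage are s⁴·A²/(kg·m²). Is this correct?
Units of each symbol in V = IR:
  I (current): A
  R (resistance, in ohms): kg·m²/(s³·A²)

Multiplying the contributions: [A] · [kg·m²/(s³·A²)]
Adding exponents of each base unit: kg: 1, m: 2, s: -3, A: -1
SI base units of voltage: kg·m²/(s³·A)

The claimed units s⁴·A²/(kg·m²) (exponents kg: -1, m: -2, s: 4, A: 2) do not match the derived units kg·m²/(s³·A) (exponents kg: 1, m: 2, s: -3, A: -1), so the claim is incorrect.

Answer: No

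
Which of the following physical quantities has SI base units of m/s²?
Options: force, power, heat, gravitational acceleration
Checking the SI base units of each option:
  force (F = ma): kg·m/s²  ✗
  power (P = W/t): kg·m²/s³  ✗
  heat (Q = mcΔT): kg·m²/s²  ✗
  gravitational acceleration (g = GM/r²): m/s²  ✓ matches

Only gravitational acceleration has units m/s².

Answer: gravitational acceleration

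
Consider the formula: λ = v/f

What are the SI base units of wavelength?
Units of each symbol in λ = v/f:
  v (wave speed): m/s
  f (frequency): 1/s  → in the denominator, contributes s

Multiplying the contributions: [m/s] · [s]
Adding exponents of each base unit: m: 1
SI base units of wavelength: m

Answer: m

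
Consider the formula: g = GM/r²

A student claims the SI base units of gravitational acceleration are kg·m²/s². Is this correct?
Units of each symbol in g = GM/r²:
  G (gravitational constant): m³/(kg·s²)
  M (mass): kg
  r (distance): m  → to the power 2 in the denominator, contributes 1/m²

Multiplying the contributions: [m³/(kg·s²)] · [kg] · [1/m²]
Adding exponents of each base unit: m: 1, s: -2
SI base units of gravitational acceleration: m/s²

The claimed units kg·m²/s² (exponents kg: 1, m: 2, s: -2) do not match the derived units m/s² (exponents m: 1, s: -2), so the claim is incorrect.

Answer: No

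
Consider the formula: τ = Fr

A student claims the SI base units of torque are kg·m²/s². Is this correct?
Units of each symbol in τ = Fr:
  F (force): kg·m/s²
  r (lever arm): m

Multiplying the contributions: [kg·m/s²] · [m]
Adding exponents of each base unit: kg: 1, m: 2, s: -2
SI base units of torque: kg·m²/s²

The claimed units kg·m²/s² match the derived units, so the claim is correct.

Answer: Yes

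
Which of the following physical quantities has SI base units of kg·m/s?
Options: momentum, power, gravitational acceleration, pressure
Checking the SI base units of each option:
  momentum (p = mv): kg·m/s  ✓ matches
  power (P = W/t): kg·m²/s³  ✗
  gravitational acceleration (g = GM/r²): m/s²  ✗
  pressure (P = F/A): kg/(m·s²)  ✗

Only momentum has units kg·m/s.

Answer: momentum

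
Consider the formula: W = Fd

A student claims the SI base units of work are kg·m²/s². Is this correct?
Units of each symbol in W = Fd:
  F (force): kg·m/s²
  d (displacement): m

Multiplying the contributions: [kg·m/s²] · [m]
Adding exponents of each base unit: kg: 1, m: 2, s: -2
SI base units of work: kg·m²/s²

The claimed units kg·m²/s² match the derived units, so the claim is correct.

Answer: Yes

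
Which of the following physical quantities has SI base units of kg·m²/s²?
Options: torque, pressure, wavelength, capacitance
Checking the SI base units of each option:
  torque (τ = Fr): kg·m²/s²  ✓ matches
  pressure (P = F/A): kg/(m·s²)  ✗
  wavelength (λ = v/f): m  ✗
  capacitance (C = Q/V): s⁴·A²/(kg·m²)  ✗

Only torque has units kg·m²/s².

Answer: torque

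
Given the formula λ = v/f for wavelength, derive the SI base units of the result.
Units of each symbol in λ = v/f:
  v (wave speed): m/s
  f (frequency): 1/s  → in the denominator, contributes s

Multiplying the contributions: [m/s] · [s]
Adding exponents of each base unit: m: 1
SI base units of wavelength: m

Answer: m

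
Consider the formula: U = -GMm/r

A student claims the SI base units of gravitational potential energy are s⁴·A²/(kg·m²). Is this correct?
Units of each symbol in U = -GMm/r:
  G (gravitational constant): m³/(kg·s²)
  M (mass): kg
  m (mass): kg
  r (distance): m  → in the denominator, contributes 1/m
  The minus sign does not affect the units.

Multiplying the contributions: [m³/(kg·s²)] · [kg] · [kg] · [1/m]
Adding exponents of each base unit: kg: 1, m: 2, s: -2
SI base units of gravitational potential energy: kg·m²/s²

The claimed units s⁴·A²/(kg·m²) (exponents kg: -1, m: -2, s: 4, A: 2) do not match the derived units kg·m²/s² (exponents kg: 1, m: 2, s: -2), so the claim is incorrect.

Answer: No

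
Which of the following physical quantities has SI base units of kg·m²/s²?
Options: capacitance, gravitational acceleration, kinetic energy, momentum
Checking the SI base units of each option:
  capacitance (C = Q/V): s⁴·A²/(kg·m²)  ✗
  gravitational acceleration (g = GM/r²): m/s²  ✗
  kinetic energy (E = ½mv²): kg·m²/s²  ✓ matches
  momentum (p = mv): kg·m/s  ✗

Only kinetic energy has units kg·m²/s².

Answer: kinetic energy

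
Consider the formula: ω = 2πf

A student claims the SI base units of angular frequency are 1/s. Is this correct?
Units of each symbol in ω = 2πf:
  f (frequency): 1/s
  The factor 2π is dimensionless.

Multiplying the contributions: [1/s]
Adding exponents of each base unit: s: -1
SI base units of angular frequency: 1/s

The claimed units 1/s match the derived units, so the claim is correct.

Answer: Yes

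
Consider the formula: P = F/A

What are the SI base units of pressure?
Units of each symbol in P = F/A:
  F (force): kg·m/s²
  A (area): m²  → in the denominator, contributes 1/m²

Multiplying the contributions: [kg·m/s²] · [1/m²]
Adding exponents of each base unit: kg: 1, m: -1, s: -2
SI base units of pressure: kg/(m·s²)

Answer: kg/(m·s²)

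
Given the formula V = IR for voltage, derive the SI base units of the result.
Units of each symbol in V = IR:
  I (current): A
  R (resistance, in ohms): kg·m²/(s³·A²)

Multiplying the contributions: [A] · [kg·m²/(s³·A²)]
Adding exponents of each base unit: kg: 1, m: 2, s: -3, A: -1
SI base units of voltage: kg·m²/(s³·A)

Answer: kg·m²/(s³·A)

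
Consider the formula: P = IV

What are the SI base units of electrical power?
Units of each symbol in P = IV:
  I (current): A
  V (voltage, in volts): kg·m²/(s³·A)

Multiplying the contributions: [A] · [kg·m²/(s³·A)]
Adding exponents of each base unit: kg: 1, m: 2, s: -3
SI base units of electrical power: kg·m²/s³

Answer: kg·m²/s³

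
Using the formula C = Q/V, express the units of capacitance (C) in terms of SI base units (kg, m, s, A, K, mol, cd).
Units of each symbol in C = Q/V:
  Q (charge, in coulombs): s·A
  V (voltage, in volts): kg·m²/(s³·A)  → in the denominator, contributes s³·A/(kg·m²)

Multiplying the contributions: [s·A] · [s³·A/(kg·m²)]
Adding exponents of each base unit: kg: -1, m: -2, s: 4, A: 2
SI base units of capacitance: s⁴·A²/(kg·m²)

Answer: s⁴·A²/(kg·m²)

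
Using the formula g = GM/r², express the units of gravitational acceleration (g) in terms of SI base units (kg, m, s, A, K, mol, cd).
Units of each symbol in g = GM/r²:
  G (gravitational constant): m³/(kg·s²)
  M (mass): kg
  r (distance): m  → to the power 2 in the denominator, contributes 1/m²

Multiplying the contributions: [m³/(kg·s²)] · [kg] · [1/m²]
Adding exponents of each base unit: m: 1, s: -2
SI base units of gravitational acceleration: m/s²

Answer: m/s²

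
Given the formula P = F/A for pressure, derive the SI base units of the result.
Units of each symbol in P = F/A:
  F (force): kg·m/s²
  A (area): m²  → in the denominator, contributes 1/m²

Multiplying the contributions: [kg·m/s²] · [1/m²]
Adding exponents of each base unit: kg: 1, m: -1, s: -2
SI base units of pressure: kg/(m·s²)

Answer: kg/(m·s²)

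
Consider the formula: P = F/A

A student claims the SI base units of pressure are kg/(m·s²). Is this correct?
Units of each symbol in P = F/A:
  F (force): kg·m/s²
  A (area): m²  → in the denominator, contributes 1/m²

Multiplying the contributions: [kg·m/s²] · [1/m²]
Adding exponents of each base unit: kg: 1, m: -1, s: -2
SI base units of pressure: kg/(m·s²)

The claimed units kg/(m·s²) match the derived units, so the claim is correct.

Answer: Yes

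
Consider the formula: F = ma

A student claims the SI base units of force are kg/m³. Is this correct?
Units of each symbol in F = ma:
  m (mass): kg
  a (acceleration): m/s²

Multiplying the contributions: [kg] · [m/s²]
Adding exponents of each base unit: kg: 1, m: 1, s: -2
SI base units of force: kg·m/s²

The claimed units kg/m³ (exponents kg: 1, m: -3) do not match the derived units kg·m/s² (exponents kg: 1, m: 1, s: -2), so the claim is incorrect.

Answer: No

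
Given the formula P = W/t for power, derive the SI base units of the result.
Units of each symbol in P = W/t:
  W (work): kg·m²/s²
  t (time): s  → in the denominator, contributes 1/s

Multiplying the contributions: [kg·m²/s²] · [1/s]
Adding exponents of each base unit: kg: 1, m: 2, s: -3
SI base units of power: kg·m²/s³

Answer: kg·m²/s³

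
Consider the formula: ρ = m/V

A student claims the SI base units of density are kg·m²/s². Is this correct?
Units of each symbol in ρ = m/V:
  m (mass): kg
  V (volume): m³  → in the denominator, contributes 1/m³

Multiplying the contributions: [kg] · [1/m³]
Adding exponents of each base unit: kg: 1, m: -3
SI base units of density: kg/m³

The claimed units kg·m²/s² (exponents kg: 1, m: 2, s: -2) do not match the derived units kg/m³ (exponents kg: 1, m: -3), so the claim is incorrect.

Answer: No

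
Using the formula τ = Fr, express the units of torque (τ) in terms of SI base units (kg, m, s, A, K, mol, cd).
Units of each symbol in τ = Fr:
  F (force): kg·m/s²
  r (lever arm): m

Multiplying the contributions: [kg·m/s²] · [m]
Adding exponents of each base unit: kg: 1, m: 2, s: -2
SI base units of torque: kg·m²/s²

Answer: kg·m²/s²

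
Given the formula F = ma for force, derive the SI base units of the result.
Units of each symbol in F = ma:
  m (mass): kg
  a (acceleration): m/s²

Multiplying the contributions: [kg] · [m/s²]
Adding exponents of each base unit: kg: 1, m: 1, s: -2
SI base units of force: kg·m/s²

Answer: kg·m/s²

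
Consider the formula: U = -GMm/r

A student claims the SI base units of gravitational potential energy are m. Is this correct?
Units of each symbol in U = -GMm/r:
  G (gravitational constant): m³/(kg·s²)
  M (mass): kg
  m (mass): kg
  r (distance): m  → in the denominator, contributes 1/m
  The minus sign does not affect the units.

Multiplying the contributions: [m³/(kg·s²)] · [kg] · [kg] · [1/m]
Adding exponents of each base unit: kg: 1, m: 2, s: -2
SI base units of gravitational potential energy: kg·m²/s²

The claimed units m (exponents m: 1) do not match the derived units kg·m²/s² (exponents kg: 1, m: 2, s: -2), so the claim is incorrect.

Answer: No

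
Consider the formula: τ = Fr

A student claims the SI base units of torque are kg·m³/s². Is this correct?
Units of each symbol in τ = Fr:
  F (force): kg·m/s²
  r (lever arm): m

Multiplying the contributions: [kg·m/s²] · [m]
Adding exponents of each base unit: kg: 1, m: 2, s: -2
SI base units of torque: kg·m²/s²

The claimed units kg·m³/s² (exponents kg: 1, m: 3, s: -2) do not match the derived units kg·m²/s² (exponents kg: 1, m: 2, s: -2), so the claim is incorrect.

Answer: No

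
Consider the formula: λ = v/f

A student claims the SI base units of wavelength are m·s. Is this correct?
Units of each symbol in λ = v/f:
  v (wave speed): m/s
  f (frequency): 1/s  → in the denominator, contributes s

Multiplying the contributions: [m/s] · [s]
Adding exponents of each base unit: m: 1
SI base units of wavelength: m

The claimed units m·s (exponents m: 1, s: 1) do not match the derived units m (exponents m: 1), so the claim is incorrect.

Answer: No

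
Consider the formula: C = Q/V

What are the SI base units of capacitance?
Units of each symbol in C = Q/V:
  Q (charge, in coulombs): s·A
  V (voltage, in volts): kg·m²/(s³·A)  → in the denominator, contributes s³·A/(kg·m²)

Multiplying the contributions: [s·A] · [s³·A/(kg·m²)]
Adding exponents of each base unit: kg: -1, m: -2, s: 4, A: 2
SI base units of capacitance: s⁴·A²/(kg·m²)

Answer: s⁴·A²/(kg·m²)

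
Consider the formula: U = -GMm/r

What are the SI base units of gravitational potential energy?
Units of each symbol in U = -GMm/r:
  G (gravitational constant): m³/(kg·s²)
  M (mass): kg
  m (mass): kg
  r (distance): m  → in the denominator, contributes 1/m
  The minus sign does not affect the units.

Multiplying the contributions: [m³/(kg·s²)] · [kg] · [kg] · [1/m]
Adding exponents of each base unit: kg: 1, m: 2, s: -2
SI base units of gravitational potential energy: kg·m²/s²

Answer: kg·m²/s²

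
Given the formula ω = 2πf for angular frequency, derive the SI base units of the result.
Units of each symbol in ω = 2πf:
  f (frequency): 1/s
  The factor 2π is dimensionless.

Multiplying the contributions: [1/s]
Adding exponents of each base unit: s: -1
SI base units of angular frequency: 1/s

Answer: 1/s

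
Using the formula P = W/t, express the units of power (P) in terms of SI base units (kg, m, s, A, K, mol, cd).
Units of each symbol in P = W/t:
  W (work): kg·m²/s²
  t (time): s  → in the denominator, contributes 1/s

Multiplying the contributions: [kg·m²/s²] · [1/s]
Adding exponents of each base unit: kg: 1, m: 2, s: -3
SI base units of power: kg·m²/s³

Answer: kg·m²/s³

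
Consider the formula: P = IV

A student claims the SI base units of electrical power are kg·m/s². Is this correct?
Units of each symbol in P = IV:
  I (current): A
  V (voltage, in volts): kg·m²/(s³·A)

Multiplying the contributions: [A] · [kg·m²/(s³·A)]
Adding exponents of each base unit: kg: 1, m: 2, s: -3
SI base units of electrical power: kg·m²/s³

The claimed units kg·m/s² (exponents kg: 1, m: 1, s: -2) do not match the derived units kg·m²/s³ (exponents kg: 1, m: 2, s: -3), so the claim is incorrect.

Answer: No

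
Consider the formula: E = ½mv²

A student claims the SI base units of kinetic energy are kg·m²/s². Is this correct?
Units of each symbol in E = ½mv²:
  m (mass): kg
  v (speed): m/s  → to the power 2, contributes m²/s²
  The factor ½ is dimensionless.

Multiplying the contributions: [kg] · [m²/s²]
Adding exponents of each base unit: kg: 1, m: 2, s: -2
SI base units of kinetic energy: kg·m²/s²

The claimed units kg·m²/s² match the derived units, so the claim is correct.

Answer: Yes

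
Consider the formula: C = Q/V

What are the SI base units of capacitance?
Units of each symbol in C = Q/V:
  Q (charge, in coulombs): s·A
  V (voltage, in volts): kg·m²/(s³·A)  → in the denominator, contributes s³·A/(kg·m²)

Multiplying the contributions: [s·A] · [s³·A/(kg·m²)]
Adding exponents of each base unit: kg: -1, m: -2, s: 4, A: 2
SI base units of capacitance: s⁴·A²/(kg·m²)

Answer: s⁴·A²/(kg·m²)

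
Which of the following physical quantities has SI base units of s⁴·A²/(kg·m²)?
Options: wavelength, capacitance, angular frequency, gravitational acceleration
Checking the SI base units of each option:
  wavelength (λ = v/f): m  ✗
  capacitance (C = Q/V): s⁴·A²/(kg·m²)  ✓ matches
  angular frequency (ω = 2πf): 1/s  ✗
  gravitational acceleration (g = GM/r²): m/s²  ✗

Only capacitance has units s⁴·A²/(kg·m²).

Answer: capacitance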